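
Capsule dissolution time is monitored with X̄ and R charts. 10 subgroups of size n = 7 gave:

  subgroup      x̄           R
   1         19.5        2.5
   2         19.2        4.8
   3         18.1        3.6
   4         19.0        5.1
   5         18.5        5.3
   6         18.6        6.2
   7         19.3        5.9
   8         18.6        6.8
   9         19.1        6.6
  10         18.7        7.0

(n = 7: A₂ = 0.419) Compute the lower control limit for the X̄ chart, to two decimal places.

X̄̄ = (19.5 + 19.2 + 18.1 + 19.0 + 18.5 + 18.6 + 19.3 + 18.6 + 19.1 + 18.7) / 10 = 188.6000 / 10 = 18.8600
R̄ = (2.5 + 4.8 + 3.6 + 5.1 + 5.3 + 6.2 + 5.9 + 6.8 + 6.6 + 7.0) / 10 = 53.8000 / 10 = 5.3800
LCL = X̄̄ − A₂·R̄ = 18.8600 − 0.419 × 5.3800 = 16.6058

16.61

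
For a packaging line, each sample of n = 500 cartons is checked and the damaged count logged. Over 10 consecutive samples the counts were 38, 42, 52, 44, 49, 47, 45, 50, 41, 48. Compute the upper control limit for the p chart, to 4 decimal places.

p̄ = Σdᵢ / (k·n) = 456 / (10 × 500) = 0.09120
UCL = p̄ + 3·√(p̄(1−p̄)/n) = 0.09120 + 3 × √(0.09120×0.90880/500) = 0.09120 + 3 × 0.01287 = 0.12982

0.1298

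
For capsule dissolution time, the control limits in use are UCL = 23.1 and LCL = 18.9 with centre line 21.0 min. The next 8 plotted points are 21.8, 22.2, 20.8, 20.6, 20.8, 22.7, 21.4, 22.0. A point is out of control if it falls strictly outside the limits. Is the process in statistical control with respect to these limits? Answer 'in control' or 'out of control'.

in control

All 8 points lie within [18.9, 23.1].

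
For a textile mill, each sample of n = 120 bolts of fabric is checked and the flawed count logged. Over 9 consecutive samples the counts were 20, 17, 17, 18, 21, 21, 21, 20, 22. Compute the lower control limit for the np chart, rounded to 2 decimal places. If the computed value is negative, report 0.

p̄ = Σdᵢ / (k·n) = 177 / (9 × 120) = 0.16389
LCL = np̄ − 3·√(np̄(1−p̄)) = 19.6667 − 3 × 4.0551 = 7.5015

7.50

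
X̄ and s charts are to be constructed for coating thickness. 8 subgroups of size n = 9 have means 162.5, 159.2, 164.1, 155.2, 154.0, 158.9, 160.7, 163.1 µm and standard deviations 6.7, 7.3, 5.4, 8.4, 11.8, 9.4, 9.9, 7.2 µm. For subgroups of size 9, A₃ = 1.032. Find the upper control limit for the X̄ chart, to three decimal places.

168.239

X̄̄ = (162.5 + 159.2 + 164.1 + 155.2 + 154.0 + 158.9 + 160.7 + 163.1) / 8 = 159.7125
s̄ = (6.7 + 7.3 + 5.4 + 8.4 + 11.8 + 9.4 + 9.9 + 7.2) / 8 = 8.2625
UCL = X̄̄ + A₃·s̄ = 159.7125 + 1.032 × 8.2625 = 168.2394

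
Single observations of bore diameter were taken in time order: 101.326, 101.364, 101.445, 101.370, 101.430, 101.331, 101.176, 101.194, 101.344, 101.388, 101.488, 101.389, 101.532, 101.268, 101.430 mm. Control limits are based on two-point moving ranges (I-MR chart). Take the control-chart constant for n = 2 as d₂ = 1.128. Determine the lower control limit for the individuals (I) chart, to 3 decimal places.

X̄ = (101.326 + 101.364 + 101.445 + 101.370 + 101.430 + 101.331 + 101.176 + 101.194 + 101.344 + 101.388 + 101.488 + 101.389 + 101.532 + 101.268 + 101.430) / 15 = 101.3650
Moving ranges: 0.038, 0.081, 0.075, 0.060, 0.099, 0.155, 0.018, 0.150, 0.044, 0.100, 0.099, 0.143, 0.264, 0.162; M̄R̄ = 1.4880 / 14 = 0.1063
LCL = X̄ − 3·M̄R̄/d₂ = 101.3650 − 3 × 0.1063 / 1.128 = 101.0823

101.082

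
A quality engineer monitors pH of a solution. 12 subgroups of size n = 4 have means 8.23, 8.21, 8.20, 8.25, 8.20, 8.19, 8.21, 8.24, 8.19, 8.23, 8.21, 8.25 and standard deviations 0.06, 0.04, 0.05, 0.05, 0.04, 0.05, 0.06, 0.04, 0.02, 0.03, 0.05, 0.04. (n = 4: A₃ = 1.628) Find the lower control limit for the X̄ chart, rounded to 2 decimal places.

X̄̄ = (8.23 + 8.21 + 8.20 + 8.25 + 8.20 + 8.19 + 8.21 + 8.24 + 8.19 + 8.23 + 8.21 + 8.25) / 12 = 8.2175
s̄ = (0.06 + 0.04 + 0.05 + 0.05 + 0.04 + 0.05 + 0.06 + 0.04 + 0.02 + 0.03 + 0.05 + 0.04) / 12 = 0.0442
LCL = X̄̄ − A₃·s̄ = 8.2175 − 1.628 × 0.0442 = 8.1456

8.15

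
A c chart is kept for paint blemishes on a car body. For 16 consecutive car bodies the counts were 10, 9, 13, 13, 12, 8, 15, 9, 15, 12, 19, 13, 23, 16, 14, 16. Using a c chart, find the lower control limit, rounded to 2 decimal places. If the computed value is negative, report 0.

c̄ = (10 + 9 + 13 + 13 + 12 + 8 + 15 + 9 + 15 + 12 + 19 + 13 + 23 + 16 + 14 + 16) / 16 = 217 / 16 = 13.5625
LCL = c̄ − 3√c̄ = 13.5625 − 3 × 3.6827 = 2.5143

2.51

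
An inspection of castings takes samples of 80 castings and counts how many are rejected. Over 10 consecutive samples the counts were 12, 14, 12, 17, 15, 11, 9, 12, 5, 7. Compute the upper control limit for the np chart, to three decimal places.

p̄ = Σdᵢ / (k·n) = 114 / (10 × 80) = 0.14250
UCL = np̄ + 3·√(np̄(1−p̄)) = 11.4000 + 3 × √(11.4000×0.85750) = 11.4000 + 3 × 3.1266 = 20.7797

20.780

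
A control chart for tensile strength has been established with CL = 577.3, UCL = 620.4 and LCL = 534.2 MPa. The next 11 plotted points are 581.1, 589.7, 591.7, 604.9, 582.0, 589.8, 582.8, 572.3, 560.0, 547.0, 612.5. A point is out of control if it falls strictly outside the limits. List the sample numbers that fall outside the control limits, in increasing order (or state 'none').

none

All 11 points lie within [534.2, 620.4].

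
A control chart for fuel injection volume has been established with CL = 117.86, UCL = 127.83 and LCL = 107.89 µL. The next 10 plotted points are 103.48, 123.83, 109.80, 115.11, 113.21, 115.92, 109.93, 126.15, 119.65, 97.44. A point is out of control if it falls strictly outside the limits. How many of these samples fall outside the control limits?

Compare each point to [107.89, 127.83]: sample 1 = 103.48 < LCL; sample 10 = 97.44 < LCL.

2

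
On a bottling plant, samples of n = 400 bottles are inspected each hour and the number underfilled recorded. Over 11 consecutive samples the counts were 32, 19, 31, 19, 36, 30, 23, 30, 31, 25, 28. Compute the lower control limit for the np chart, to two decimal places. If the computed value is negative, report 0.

12.42

p̄ = Σdᵢ / (k·n) = 304 / (11 × 400) = 0.06909
LCL = np̄ − 3·√(np̄(1−p̄)) = 27.6364 − 3 × 5.0722 = 12.4198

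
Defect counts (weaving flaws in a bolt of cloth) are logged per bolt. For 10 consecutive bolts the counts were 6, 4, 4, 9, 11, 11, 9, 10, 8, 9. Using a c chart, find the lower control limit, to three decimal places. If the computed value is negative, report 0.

0.000

c̄ = (6 + 4 + 4 + 9 + 11 + 11 + 9 + 10 + 8 + 9) / 10 = 81 / 10 = 8.1000
LCL = c̄ − 3√c̄ = 8.1000 − 3 × 2.8460 = -0.4381 → 0 (cannot be negative)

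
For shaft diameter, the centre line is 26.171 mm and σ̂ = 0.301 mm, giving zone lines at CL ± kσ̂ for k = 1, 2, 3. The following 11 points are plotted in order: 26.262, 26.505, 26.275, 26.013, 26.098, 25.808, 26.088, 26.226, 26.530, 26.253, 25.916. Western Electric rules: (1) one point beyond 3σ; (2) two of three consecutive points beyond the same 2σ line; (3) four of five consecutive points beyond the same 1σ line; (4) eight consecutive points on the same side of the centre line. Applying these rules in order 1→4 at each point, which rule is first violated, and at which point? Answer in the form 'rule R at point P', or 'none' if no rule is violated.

Zone of each point (C = within 1σ̂, B = 1σ̂–2σ̂, A = 2σ̂–3σ̂, * = beyond 3σ̂; sign = side of CL): 1:+C, 2:+B, 3:+C, 4:-C, 5:-C, 6:-B, 7:-C, 8:+C, 9:+B, 10:+C, 11:-C
No rule fires across all 11 points.

none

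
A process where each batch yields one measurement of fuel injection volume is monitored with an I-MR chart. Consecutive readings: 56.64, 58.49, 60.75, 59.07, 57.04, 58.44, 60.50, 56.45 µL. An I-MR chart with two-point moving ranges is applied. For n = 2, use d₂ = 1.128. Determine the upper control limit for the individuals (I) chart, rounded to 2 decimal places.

64.25

X̄ = (56.64 + 58.49 + 60.75 + 59.07 + 57.04 + 58.44 + 60.50 + 56.45) / 8 = 58.4225
Moving ranges: 1.85, 2.26, 1.68, 2.03, 1.40, 2.06, 4.05; M̄R̄ = 15.3300 / 7 = 2.1900
UCL = X̄ + 3·M̄R̄/d₂ = 58.4225 + 3 × 2.1900 / 1.128 = 64.2470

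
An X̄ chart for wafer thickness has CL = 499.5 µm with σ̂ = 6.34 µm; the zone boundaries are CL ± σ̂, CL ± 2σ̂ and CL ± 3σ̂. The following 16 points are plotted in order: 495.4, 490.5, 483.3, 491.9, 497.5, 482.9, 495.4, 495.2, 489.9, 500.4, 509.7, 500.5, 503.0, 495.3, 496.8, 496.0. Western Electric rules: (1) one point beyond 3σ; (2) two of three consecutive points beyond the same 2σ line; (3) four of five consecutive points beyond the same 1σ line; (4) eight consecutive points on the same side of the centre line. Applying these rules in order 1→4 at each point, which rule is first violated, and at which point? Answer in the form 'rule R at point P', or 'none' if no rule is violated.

Zone of each point (C = within 1σ̂, B = 1σ̂–2σ̂, A = 2σ̂–3σ̂, * = beyond 3σ̂; sign = side of CL): 1:-C, 2:-B, 3:-A, 4:-B, 5:-C, 6:-A, 7:-C, 8:-C, 9:-B, 10:+C, 11:+B, 12:+C, 13:+C, 14:-C, 15:-C, 16:-C
Rule 3 (four of five consecutive points beyond the same 1σ limit) is satisfied at point 6.

rule 3 at point 6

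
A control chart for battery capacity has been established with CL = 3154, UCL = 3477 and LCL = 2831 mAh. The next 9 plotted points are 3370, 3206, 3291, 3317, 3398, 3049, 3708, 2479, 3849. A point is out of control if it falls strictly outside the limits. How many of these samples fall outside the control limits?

Compare each point to [2831, 3477]: sample 7 = 3708 > UCL; sample 8 = 2479 < LCL; sample 9 = 3849 > UCL.

3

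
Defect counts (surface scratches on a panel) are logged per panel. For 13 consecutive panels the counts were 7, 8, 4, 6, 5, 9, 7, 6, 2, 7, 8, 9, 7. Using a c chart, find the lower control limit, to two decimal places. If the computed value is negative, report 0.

0.00

c̄ = (7 + 8 + 4 + 6 + 5 + 9 + 7 + 6 + 2 + 7 + 8 + 9 + 7) / 13 = 85 / 13 = 6.5385
LCL = c̄ − 3√c̄ = 6.5385 − 3 × 2.5570 = -1.1327 → 0 (cannot be negative)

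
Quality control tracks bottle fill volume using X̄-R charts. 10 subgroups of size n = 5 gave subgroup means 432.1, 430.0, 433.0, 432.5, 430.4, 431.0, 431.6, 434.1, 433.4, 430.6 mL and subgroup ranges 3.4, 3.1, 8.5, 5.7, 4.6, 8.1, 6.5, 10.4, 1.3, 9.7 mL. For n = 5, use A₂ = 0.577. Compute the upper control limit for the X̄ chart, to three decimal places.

X̄̄ = (432.1 + 430.0 + 433.0 + 432.5 + 430.4 + 431.0 + 431.6 + 434.1 + 433.4 + 430.6) / 10 = 4318.7000 / 10 = 431.8700
R̄ = (3.4 + 3.1 + 8.5 + 5.7 + 4.6 + 8.1 + 6.5 + 10.4 + 1.3 + 9.7) / 10 = 61.3000 / 10 = 6.1300
UCL = X̄̄ + A₂·R̄ = 431.8700 + 0.577 × 6.1300 = 435.4070

435.407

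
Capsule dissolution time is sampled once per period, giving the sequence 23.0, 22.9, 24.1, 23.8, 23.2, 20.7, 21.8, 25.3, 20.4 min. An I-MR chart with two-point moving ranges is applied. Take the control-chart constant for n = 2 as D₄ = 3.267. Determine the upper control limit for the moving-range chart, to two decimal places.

Moving ranges: 0.1, 1.2, 0.3, 0.6, 2.5, 1.1, 3.5, 4.9; M̄R̄ = 14.2000 / 8 = 1.7750
UCL_MR = D₄·M̄R̄ = 3.267 × 1.7750 = 5.7989

5.80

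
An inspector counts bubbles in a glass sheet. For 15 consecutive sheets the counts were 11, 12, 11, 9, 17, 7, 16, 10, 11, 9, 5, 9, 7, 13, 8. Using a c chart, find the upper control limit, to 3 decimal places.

c̄ = (11 + 12 + 11 + 9 + 17 + 7 + 16 + 10 + 11 + 9 + 5 + 9 + 7 + 13 + 8) / 15 = 155 / 15 = 10.3333
UCL = c̄ + 3√c̄ = 10.3333 + 3 × √10.3333 = 10.3333 + 3 × 3.2146 = 19.9770

19.977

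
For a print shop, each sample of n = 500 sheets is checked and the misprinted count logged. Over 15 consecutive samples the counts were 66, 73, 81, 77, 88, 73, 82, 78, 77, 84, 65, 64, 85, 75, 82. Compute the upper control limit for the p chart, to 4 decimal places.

p̄ = Σdᵢ / (k·n) = 1150 / (15 × 500) = 0.15333
UCL = p̄ + 3·√(p̄(1−p̄)/n) = 0.15333 + 3 × √(0.15333×0.84667/500) = 0.15333 + 3 × 0.01611 = 0.20167

0.2017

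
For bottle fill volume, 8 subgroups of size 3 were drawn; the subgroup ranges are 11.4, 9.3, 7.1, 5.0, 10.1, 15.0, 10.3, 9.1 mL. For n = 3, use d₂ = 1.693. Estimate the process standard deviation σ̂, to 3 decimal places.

R̄ = (11.4 + 9.3 + 7.1 + 5.0 + 10.1 + 15.0 + 10.3 + 9.1) / 8 = 9.6625
σ̂ = R̄ / d₂ = 9.6625 / 1.693 = 5.7073

5.707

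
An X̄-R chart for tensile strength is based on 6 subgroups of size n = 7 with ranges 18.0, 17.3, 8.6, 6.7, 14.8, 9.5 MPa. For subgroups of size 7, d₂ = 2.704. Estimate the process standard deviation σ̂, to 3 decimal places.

R̄ = (18.0 + 17.3 + 8.6 + 6.7 + 14.8 + 9.5) / 6 = 12.4833
σ̂ = R̄ / d₂ = 12.4833 / 2.704 = 4.6166

4.617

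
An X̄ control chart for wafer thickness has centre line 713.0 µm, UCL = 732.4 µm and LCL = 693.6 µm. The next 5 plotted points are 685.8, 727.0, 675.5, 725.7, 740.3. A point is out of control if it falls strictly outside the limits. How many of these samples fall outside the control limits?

3

Compare each point to [693.6, 732.4]: sample 1 = 685.8 < LCL; sample 3 = 675.5 < LCL; sample 5 = 740.3 > UCL.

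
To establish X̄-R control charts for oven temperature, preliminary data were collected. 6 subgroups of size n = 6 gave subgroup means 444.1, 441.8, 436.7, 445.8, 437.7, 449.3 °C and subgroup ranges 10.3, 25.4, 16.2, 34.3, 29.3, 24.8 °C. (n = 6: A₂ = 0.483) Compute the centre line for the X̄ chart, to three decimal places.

X̄̄ = (444.1 + 441.8 + 436.7 + 445.8 + 437.7 + 449.3) / 6 = 2655.4000 / 6 = 442.5667
CL = X̄̄ = 442.5667

442.567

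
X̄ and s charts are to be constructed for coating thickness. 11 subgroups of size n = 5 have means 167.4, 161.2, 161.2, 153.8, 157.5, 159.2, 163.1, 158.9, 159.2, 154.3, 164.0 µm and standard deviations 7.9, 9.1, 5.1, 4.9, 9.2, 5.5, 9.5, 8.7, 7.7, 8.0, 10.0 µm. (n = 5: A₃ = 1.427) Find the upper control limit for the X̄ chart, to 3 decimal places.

171.086

X̄̄ = (167.4 + 161.2 + 161.2 + 153.8 + 157.5 + 159.2 + 163.1 + 158.9 + 159.2 + 154.3 + 164.0) / 11 = 159.9818
s̄ = (7.9 + 9.1 + 5.1 + 4.9 + 9.2 + 5.5 + 9.5 + 8.7 + 7.7 + 8.0 + 10.0) / 11 = 7.7818
UCL = X̄̄ + A₃·s̄ = 159.9818 + 1.427 × 7.7818 = 171.0865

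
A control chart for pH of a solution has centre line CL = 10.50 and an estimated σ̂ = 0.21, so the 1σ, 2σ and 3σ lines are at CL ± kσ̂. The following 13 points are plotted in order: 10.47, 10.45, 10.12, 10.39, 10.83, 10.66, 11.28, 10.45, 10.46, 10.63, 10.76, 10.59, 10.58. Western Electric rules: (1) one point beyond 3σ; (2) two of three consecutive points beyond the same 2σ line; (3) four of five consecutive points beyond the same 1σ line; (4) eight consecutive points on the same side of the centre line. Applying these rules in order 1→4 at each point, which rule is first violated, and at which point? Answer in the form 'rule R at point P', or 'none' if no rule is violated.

Zone of each point (C = within 1σ̂, B = 1σ̂–2σ̂, A = 2σ̂–3σ̂, * = beyond 3σ̂; sign = side of CL): 1:-C, 2:-C, 3:-B, 4:-C, 5:+B, 6:+C, 7:+*, 8:-C, 9:-C, 10:+C, 11:+B, 12:+C, 13:+C
Rule 1 (one point beyond the 3σ limits) is satisfied at point 7.

rule 1 at point 7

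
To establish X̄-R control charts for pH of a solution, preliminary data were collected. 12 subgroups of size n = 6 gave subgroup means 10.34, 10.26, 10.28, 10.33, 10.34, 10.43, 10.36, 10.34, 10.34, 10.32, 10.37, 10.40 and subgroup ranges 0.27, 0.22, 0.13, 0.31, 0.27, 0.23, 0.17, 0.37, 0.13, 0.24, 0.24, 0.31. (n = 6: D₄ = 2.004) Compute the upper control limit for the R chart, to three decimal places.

0.483

R̄ = (0.27 + 0.22 + 0.13 + 0.31 + 0.27 + 0.23 + 0.17 + 0.37 + 0.13 + 0.24 + 0.24 + 0.31) / 12 = 2.8900 / 12 = 0.2408
UCL_R = D₄·R̄ = 2.004 × 0.2408 = 0.4826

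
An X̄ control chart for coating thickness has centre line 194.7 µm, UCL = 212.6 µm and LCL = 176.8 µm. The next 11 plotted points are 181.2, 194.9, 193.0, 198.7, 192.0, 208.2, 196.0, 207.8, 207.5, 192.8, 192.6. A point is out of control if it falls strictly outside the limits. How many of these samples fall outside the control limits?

All 11 points lie within [176.8, 212.6].

0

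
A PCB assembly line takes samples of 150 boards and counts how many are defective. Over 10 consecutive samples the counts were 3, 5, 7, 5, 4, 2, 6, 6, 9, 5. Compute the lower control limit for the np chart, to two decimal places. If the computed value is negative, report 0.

0.00

p̄ = Σdᵢ / (k·n) = 52 / (10 × 150) = 0.03467
LCL = np̄ − 3·√(np̄(1−p̄)) = 5.2000 − 3 × 2.2405 = -1.5214 → 0 (negative, so LCL = 0)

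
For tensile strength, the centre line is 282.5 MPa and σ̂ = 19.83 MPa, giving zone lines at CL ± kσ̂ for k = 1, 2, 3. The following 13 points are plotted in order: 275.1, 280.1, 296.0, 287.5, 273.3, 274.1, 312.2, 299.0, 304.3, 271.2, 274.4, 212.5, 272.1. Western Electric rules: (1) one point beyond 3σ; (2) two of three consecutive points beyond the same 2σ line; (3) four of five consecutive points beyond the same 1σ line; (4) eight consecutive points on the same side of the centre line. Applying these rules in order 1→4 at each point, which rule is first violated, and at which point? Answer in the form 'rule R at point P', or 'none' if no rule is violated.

Zone of each point (C = within 1σ̂, B = 1σ̂–2σ̂, A = 2σ̂–3σ̂, * = beyond 3σ̂; sign = side of CL): 1:-C, 2:-C, 3:+C, 4:+C, 5:-C, 6:-C, 7:+B, 8:+C, 9:+B, 10:-C, 11:-C, 12:-*, 13:-C
Rule 1 (one point beyond the 3σ limits) is satisfied at point 12.

rule 1 at point 12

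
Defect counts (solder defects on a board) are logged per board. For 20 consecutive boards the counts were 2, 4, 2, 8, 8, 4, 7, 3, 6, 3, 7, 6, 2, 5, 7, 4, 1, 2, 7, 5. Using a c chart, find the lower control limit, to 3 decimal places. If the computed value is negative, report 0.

c̄ = (2 + 4 + 2 + 8 + 8 + 4 + 7 + 3 + 6 + 3 + 7 + 6 + 2 + 5 + 7 + 4 + 1 + 2 + 7 + 5) / 20 = 93 / 20 = 4.6500
LCL = c̄ − 3√c̄ = 4.6500 − 3 × 2.1564 = -1.8192 → 0 (cannot be negative)

0.000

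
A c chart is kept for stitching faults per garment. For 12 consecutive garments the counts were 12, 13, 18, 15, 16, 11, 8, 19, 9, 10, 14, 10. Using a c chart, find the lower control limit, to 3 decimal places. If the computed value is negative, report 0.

c̄ = (12 + 13 + 18 + 15 + 16 + 11 + 8 + 19 + 9 + 10 + 14 + 10) / 12 = 155 / 12 = 12.9167
LCL = c̄ − 3√c̄ = 12.9167 − 3 × 3.5940 = 2.1347

2.135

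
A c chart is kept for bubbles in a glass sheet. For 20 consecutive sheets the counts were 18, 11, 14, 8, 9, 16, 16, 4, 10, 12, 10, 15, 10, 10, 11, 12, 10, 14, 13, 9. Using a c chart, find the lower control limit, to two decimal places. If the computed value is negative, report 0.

c̄ = (18 + 11 + 14 + 8 + 9 + 16 + 16 + 4 + 10 + 12 + 10 + 15 + 10 + 10 + 11 + 12 + 10 + 14 + 13 + 9) / 20 = 232 / 20 = 11.6000
LCL = c̄ − 3√c̄ = 11.6000 − 3 × 3.4059 = 1.3824

1.38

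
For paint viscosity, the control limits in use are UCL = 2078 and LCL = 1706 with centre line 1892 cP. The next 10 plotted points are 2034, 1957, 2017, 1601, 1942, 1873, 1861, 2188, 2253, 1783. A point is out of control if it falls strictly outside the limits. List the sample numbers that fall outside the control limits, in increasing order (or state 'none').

4, 8, 9

Compare each point to [1706, 2078]: sample 4 = 1601 < LCL; sample 8 = 2188 > UCL; sample 9 = 2253 > UCL.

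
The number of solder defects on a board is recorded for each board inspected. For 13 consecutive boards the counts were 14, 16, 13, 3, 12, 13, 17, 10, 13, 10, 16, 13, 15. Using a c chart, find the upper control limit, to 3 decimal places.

c̄ = (14 + 16 + 13 + 3 + 12 + 13 + 17 + 10 + 13 + 10 + 16 + 13 + 15) / 13 = 165 / 13 = 12.6923
UCL = c̄ + 3√c̄ = 12.6923 + 3 × √12.6923 = 12.6923 + 3 × 3.5626 = 23.3802

23.380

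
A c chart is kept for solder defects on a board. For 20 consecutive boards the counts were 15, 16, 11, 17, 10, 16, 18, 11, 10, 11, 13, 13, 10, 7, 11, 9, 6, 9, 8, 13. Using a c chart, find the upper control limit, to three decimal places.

21.962

c̄ = (15 + 16 + 11 + 17 + 10 + 16 + 18 + 11 + 10 + 11 + 13 + 13 + 10 + 7 + 11 + 9 + 6 + 9 + 8 + 13) / 20 = 234 / 20 = 11.7000
UCL = c̄ + 3√c̄ = 11.7000 + 3 × √11.7000 = 11.7000 + 3 × 3.4205 = 21.9616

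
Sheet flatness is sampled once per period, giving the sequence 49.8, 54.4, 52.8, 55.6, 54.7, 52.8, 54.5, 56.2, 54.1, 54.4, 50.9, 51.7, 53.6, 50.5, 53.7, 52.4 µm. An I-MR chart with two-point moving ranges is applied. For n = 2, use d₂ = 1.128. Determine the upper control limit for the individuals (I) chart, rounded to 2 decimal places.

X̄ = (49.8 + 54.4 + 52.8 + 55.6 + 54.7 + 52.8 + 54.5 + 56.2 + 54.1 + 54.4 + 50.9 + 51.7 + 53.6 + 50.5 + 53.7 + 52.4) / 16 = 53.2563
Moving ranges: 4.6, 1.6, 2.8, 0.9, 1.9, 1.7, 1.7, 2.1, 0.3, 3.5, 0.8, 1.9, 3.1, 3.2, 1.3; M̄R̄ = 31.4000 / 15 = 2.0933
UCL = X̄ + 3·M̄R̄/d₂ = 53.2563 + 3 × 2.0933 / 1.128 = 58.8236

58.82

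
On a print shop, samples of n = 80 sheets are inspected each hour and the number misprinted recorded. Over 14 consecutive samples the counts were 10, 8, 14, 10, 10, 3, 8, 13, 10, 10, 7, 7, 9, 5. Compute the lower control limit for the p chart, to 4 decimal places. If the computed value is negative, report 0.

p̄ = Σdᵢ / (k·n) = 124 / (14 × 80) = 0.11071
LCL = p̄ − 3·√(p̄(1−p̄)/n) = 0.11071 − 3 × 0.03508 = 0.00547

0.0055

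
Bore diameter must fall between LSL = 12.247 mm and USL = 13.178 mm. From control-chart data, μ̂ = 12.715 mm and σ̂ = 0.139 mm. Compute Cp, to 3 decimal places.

Cp = (USL − LSL) / (6σ̂) = (13.178 − 12.247) / (6 × 0.139) = 0.9310 / 0.8340 = 1.1163

1.116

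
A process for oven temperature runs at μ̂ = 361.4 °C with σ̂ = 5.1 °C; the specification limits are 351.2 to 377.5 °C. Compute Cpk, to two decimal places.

Cpu = (USL − μ̂) / (3σ̂) = (377.5 − 361.4) / (3 × 5.1) = 1.0523; Cpl = (μ̂ − LSL) / (3σ̂) = (361.4 − 351.2) / (3 × 5.1) = 0.6667; Cpk = min(Cpu, Cpl) = 0.6667

0.67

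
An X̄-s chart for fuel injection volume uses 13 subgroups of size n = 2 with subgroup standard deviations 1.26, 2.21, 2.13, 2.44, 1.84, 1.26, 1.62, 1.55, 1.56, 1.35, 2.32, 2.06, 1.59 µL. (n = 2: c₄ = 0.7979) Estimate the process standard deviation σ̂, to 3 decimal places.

2.236

s̄ = (1.26 + 2.21 + 2.13 + 2.44 + 1.84 + 1.26 + 1.62 + 1.55 + 1.56 + 1.35 + 2.32 + 2.06 + 1.59) / 13 = 1.7838
σ̂ = s̄ / c₄ = 1.7838 / 0.7979 = 2.2357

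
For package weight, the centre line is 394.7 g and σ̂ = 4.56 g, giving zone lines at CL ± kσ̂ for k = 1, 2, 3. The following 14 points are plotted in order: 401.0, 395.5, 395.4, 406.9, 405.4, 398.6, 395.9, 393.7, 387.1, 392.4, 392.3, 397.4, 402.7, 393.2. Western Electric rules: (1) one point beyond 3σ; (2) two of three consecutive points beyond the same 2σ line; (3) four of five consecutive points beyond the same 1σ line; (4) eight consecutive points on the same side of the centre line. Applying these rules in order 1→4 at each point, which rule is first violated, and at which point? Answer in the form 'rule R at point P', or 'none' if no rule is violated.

Zone of each point (C = within 1σ̂, B = 1σ̂–2σ̂, A = 2σ̂–3σ̂, * = beyond 3σ̂; sign = side of CL): 1:+B, 2:+C, 3:+C, 4:+A, 5:+A, 6:+C, 7:+C, 8:-C, 9:-B, 10:-C, 11:-C, 12:+C, 13:+B, 14:-C
Rule 2 (two of three consecutive points beyond the same 2σ limit) is satisfied at point 5.

rule 2 at point 5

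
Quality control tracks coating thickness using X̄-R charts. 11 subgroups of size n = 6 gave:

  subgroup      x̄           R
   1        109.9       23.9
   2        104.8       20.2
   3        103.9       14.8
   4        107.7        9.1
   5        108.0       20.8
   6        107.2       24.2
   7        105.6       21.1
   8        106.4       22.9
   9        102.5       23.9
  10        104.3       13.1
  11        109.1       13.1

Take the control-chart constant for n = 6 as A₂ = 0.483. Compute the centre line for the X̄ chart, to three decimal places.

X̄̄ = (109.9 + 104.8 + 103.9 + 107.7 + 108.0 + 107.2 + 105.6 + 106.4 + 102.5 + 104.3 + 109.1) / 11 = 1169.4000 / 11 = 106.3091
CL = X̄̄ = 106.3091

106.309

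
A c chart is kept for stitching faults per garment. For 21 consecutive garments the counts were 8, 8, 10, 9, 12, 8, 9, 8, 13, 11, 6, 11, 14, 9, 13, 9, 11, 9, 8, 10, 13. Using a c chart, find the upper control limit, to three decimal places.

19.417

c̄ = (8 + 8 + 10 + 9 + 12 + 8 + 9 + 8 + 13 + 11 + 6 + 11 + 14 + 9 + 13 + 9 + 11 + 9 + 8 + 10 + 13) / 21 = 209 / 21 = 9.9524
UCL = c̄ + 3√c̄ = 9.9524 + 3 × √9.9524 = 9.9524 + 3 × 3.1547 = 19.4166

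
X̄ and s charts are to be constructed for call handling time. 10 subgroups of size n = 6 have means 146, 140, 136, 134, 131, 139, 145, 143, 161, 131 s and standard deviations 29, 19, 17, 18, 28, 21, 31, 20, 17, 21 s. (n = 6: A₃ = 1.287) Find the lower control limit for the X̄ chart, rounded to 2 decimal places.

112.16

X̄̄ = (146 + 140 + 136 + 134 + 131 + 139 + 145 + 143 + 161 + 131) / 10 = 140.6000
s̄ = (29 + 19 + 17 + 18 + 28 + 21 + 31 + 20 + 17 + 21) / 10 = 22.1000
LCL = X̄̄ − A₃·s̄ = 140.6000 − 1.287 × 22.1000 = 112.1573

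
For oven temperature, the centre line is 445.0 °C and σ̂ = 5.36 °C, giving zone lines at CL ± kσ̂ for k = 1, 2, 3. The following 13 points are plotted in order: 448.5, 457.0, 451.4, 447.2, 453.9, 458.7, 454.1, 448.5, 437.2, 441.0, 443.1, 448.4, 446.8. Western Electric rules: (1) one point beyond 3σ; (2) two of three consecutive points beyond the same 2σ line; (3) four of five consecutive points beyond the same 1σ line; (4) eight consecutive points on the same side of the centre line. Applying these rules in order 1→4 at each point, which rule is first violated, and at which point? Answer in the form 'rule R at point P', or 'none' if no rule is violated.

Zone of each point (C = within 1σ̂, B = 1σ̂–2σ̂, A = 2σ̂–3σ̂, * = beyond 3σ̂; sign = side of CL): 1:+C, 2:+A, 3:+B, 4:+C, 5:+B, 6:+A, 7:+B, 8:+C, 9:-B, 10:-C, 11:-C, 12:+C, 13:+C
Rule 3 (four of five consecutive points beyond the same 1σ limit) is satisfied at point 6.

rule 3 at point 6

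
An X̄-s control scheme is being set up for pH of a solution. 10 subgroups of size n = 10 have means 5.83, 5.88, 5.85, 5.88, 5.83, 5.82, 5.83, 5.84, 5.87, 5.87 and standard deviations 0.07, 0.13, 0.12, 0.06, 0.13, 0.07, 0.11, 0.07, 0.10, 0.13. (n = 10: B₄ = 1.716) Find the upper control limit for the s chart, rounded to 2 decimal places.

s̄ = (0.07 + 0.13 + 0.12 + 0.06 + 0.13 + 0.07 + 0.11 + 0.07 + 0.10 + 0.13) / 10 = 0.0990
UCL_s = B₄·s̄ = 1.716 × 0.0990 = 0.1699

0.17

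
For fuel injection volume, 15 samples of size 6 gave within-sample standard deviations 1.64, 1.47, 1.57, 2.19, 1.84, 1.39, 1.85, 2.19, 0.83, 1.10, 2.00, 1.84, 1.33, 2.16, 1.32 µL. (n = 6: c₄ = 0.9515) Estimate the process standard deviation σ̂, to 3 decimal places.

s̄ = (1.64 + 1.47 + 1.57 + 2.19 + 1.84 + 1.39 + 1.85 + 2.19 + 0.83 + 1.10 + 2.00 + 1.84 + 1.33 + 2.16 + 1.32) / 15 = 1.6480
σ̂ = s̄ / c₄ = 1.6480 / 0.9515 = 1.7320

1.732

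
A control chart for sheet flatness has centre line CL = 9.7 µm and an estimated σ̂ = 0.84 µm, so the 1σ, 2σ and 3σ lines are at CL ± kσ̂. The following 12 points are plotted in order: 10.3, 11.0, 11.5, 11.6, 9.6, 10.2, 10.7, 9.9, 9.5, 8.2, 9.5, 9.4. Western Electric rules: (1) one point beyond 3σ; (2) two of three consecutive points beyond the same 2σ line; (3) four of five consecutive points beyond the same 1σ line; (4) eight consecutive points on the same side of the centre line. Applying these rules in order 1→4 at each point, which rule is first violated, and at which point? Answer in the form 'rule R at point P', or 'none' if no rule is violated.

rule 2 at point 4

Zone of each point (C = within 1σ̂, B = 1σ̂–2σ̂, A = 2σ̂–3σ̂, * = beyond 3σ̂; sign = side of CL): 1:+C, 2:+B, 3:+A, 4:+A, 5:-C, 6:+C, 7:+B, 8:+C, 9:-C, 10:-B, 11:-C, 12:-C
Rule 2 (two of three consecutive points beyond the same 2σ limit) is satisfied at point 4.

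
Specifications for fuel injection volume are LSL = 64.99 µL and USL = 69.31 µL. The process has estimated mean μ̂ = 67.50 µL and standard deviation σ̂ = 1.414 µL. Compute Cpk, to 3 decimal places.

0.427

Cpu = (USL − μ̂) / (3σ̂) = (69.31 − 67.50) / (3 × 1.414) = 0.4267; Cpl = (μ̂ − LSL) / (3σ̂) = (67.50 − 64.99) / (3 × 1.414) = 0.5917; Cpk = min(Cpu, Cpl) = 0.4267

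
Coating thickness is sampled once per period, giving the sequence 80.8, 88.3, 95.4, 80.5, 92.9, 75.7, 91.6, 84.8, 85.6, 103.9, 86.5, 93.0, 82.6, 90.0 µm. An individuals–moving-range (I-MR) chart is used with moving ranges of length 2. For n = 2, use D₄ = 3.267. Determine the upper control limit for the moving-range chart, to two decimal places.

Moving ranges: 7.5, 7.1, 14.9, 12.4, 17.2, 15.9, 6.8, 0.8, 18.3, 17.4, 6.5, 10.4, 7.4; M̄R̄ = 142.6000 / 13 = 10.9692
UCL_MR = D₄·M̄R̄ = 3.267 × 10.9692 = 35.8365

35.84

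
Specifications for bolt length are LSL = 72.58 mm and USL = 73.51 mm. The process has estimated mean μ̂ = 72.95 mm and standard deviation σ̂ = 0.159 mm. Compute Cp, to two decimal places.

Cp = (USL − LSL) / (6σ̂) = (73.51 − 72.58) / (6 × 0.159) = 0.9300 / 0.9540 = 0.9748

0.97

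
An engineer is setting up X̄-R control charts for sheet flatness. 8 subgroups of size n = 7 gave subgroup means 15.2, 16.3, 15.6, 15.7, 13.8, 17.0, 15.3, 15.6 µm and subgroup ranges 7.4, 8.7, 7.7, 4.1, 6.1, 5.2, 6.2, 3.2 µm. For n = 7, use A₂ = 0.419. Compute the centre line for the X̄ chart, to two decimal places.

X̄̄ = (15.2 + 16.3 + 15.6 + 15.7 + 13.8 + 17.0 + 15.3 + 15.6) / 8 = 124.5000 / 8 = 15.5625
CL = X̄̄ = 15.5625

15.56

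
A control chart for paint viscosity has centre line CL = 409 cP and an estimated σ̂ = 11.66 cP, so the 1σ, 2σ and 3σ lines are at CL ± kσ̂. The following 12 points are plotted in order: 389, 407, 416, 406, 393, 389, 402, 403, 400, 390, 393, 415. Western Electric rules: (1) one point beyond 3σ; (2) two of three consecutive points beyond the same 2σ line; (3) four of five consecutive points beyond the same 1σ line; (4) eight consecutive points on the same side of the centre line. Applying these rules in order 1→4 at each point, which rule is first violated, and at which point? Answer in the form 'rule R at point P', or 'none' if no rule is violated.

Zone of each point (C = within 1σ̂, B = 1σ̂–2σ̂, A = 2σ̂–3σ̂, * = beyond 3σ̂; sign = side of CL): 1:-B, 2:-C, 3:+C, 4:-C, 5:-B, 6:-B, 7:-C, 8:-C, 9:-C, 10:-B, 11:-B, 12:+C
Rule 4 (eight consecutive points on the same side of the centre line) is satisfied at point 11.

rule 4 at point 11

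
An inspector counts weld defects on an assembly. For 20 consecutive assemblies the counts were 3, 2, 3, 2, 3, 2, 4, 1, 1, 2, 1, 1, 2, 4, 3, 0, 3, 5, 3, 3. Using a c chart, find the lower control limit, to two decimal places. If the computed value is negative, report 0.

0.00

c̄ = (3 + 2 + 3 + 2 + 3 + 2 + 4 + 1 + 1 + 2 + 1 + 1 + 2 + 4 + 3 + 0 + 3 + 5 + 3 + 3) / 20 = 48 / 20 = 2.4000
LCL = c̄ − 3√c̄ = 2.4000 − 3 × 1.5492 = -2.2476 → 0 (cannot be negative)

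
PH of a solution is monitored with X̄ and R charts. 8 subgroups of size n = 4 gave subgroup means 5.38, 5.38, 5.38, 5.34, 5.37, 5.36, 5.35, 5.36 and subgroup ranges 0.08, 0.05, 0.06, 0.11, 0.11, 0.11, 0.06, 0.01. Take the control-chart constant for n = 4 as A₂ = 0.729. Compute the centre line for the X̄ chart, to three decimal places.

X̄̄ = (5.38 + 5.38 + 5.38 + 5.34 + 5.37 + 5.36 + 5.35 + 5.36) / 8 = 42.9200 / 8 = 5.3650
CL = X̄̄ = 5.3650

5.365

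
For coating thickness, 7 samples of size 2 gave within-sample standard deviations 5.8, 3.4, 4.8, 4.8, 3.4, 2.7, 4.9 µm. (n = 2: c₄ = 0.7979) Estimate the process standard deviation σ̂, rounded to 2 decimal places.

s̄ = (5.8 + 3.4 + 4.8 + 4.8 + 3.4 + 2.7 + 4.9) / 7 = 4.2571
σ̂ = s̄ / c₄ = 4.2571 / 0.7979 = 5.3354

5.34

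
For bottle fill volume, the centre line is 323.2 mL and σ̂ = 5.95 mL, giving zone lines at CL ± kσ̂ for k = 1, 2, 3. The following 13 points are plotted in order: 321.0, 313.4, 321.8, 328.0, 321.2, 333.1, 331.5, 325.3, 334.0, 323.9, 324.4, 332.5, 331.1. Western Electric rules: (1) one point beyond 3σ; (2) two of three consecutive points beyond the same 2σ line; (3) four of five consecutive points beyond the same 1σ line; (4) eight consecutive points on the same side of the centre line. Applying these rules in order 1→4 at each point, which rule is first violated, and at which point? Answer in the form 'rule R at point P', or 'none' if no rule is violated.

rule 4 at point 13

Zone of each point (C = within 1σ̂, B = 1σ̂–2σ̂, A = 2σ̂–3σ̂, * = beyond 3σ̂; sign = side of CL): 1:-C, 2:-B, 3:-C, 4:+C, 5:-C, 6:+B, 7:+B, 8:+C, 9:+B, 10:+C, 11:+C, 12:+B, 13:+B
Rule 4 (eight consecutive points on the same side of the centre line) is satisfied at point 13.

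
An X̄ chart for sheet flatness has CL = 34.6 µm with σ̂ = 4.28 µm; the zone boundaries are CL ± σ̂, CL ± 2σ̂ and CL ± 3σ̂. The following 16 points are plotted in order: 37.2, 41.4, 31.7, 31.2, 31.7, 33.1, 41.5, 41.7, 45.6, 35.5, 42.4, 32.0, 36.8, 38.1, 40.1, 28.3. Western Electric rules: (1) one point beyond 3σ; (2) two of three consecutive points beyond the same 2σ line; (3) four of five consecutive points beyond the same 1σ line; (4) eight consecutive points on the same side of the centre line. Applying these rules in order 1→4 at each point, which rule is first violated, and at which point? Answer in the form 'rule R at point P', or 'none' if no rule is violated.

rule 3 at point 11

Zone of each point (C = within 1σ̂, B = 1σ̂–2σ̂, A = 2σ̂–3σ̂, * = beyond 3σ̂; sign = side of CL): 1:+C, 2:+B, 3:-C, 4:-C, 5:-C, 6:-C, 7:+B, 8:+B, 9:+A, 10:+C, 11:+B, 12:-C, 13:+C, 14:+C, 15:+B, 16:-B
Rule 3 (four of five consecutive points beyond the same 1σ limit) is satisfied at point 11.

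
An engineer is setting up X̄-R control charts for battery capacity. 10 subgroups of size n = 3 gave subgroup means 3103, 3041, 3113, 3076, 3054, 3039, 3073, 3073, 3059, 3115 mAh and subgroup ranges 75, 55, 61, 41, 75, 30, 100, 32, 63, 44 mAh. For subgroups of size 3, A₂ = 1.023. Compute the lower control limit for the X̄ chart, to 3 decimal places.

X̄̄ = (3103 + 3041 + 3113 + 3076 + 3054 + 3039 + 3073 + 3073 + 3059 + 3115) / 10 = 30746.0000 / 10 = 3074.6000
R̄ = (75 + 55 + 61 + 41 + 75 + 30 + 100 + 32 + 63 + 44) / 10 = 576.0000 / 10 = 57.6000
LCL = X̄̄ − A₂·R̄ = 3074.6000 − 1.023 × 57.6000 = 3015.6752

3015.675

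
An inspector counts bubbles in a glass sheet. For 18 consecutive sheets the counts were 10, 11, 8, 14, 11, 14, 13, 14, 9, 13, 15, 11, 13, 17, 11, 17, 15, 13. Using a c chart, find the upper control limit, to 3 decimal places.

c̄ = (10 + 11 + 8 + 14 + 11 + 14 + 13 + 14 + 9 + 13 + 15 + 11 + 13 + 17 + 11 + 17 + 15 + 13) / 18 = 229 / 18 = 12.7222
UCL = c̄ + 3√c̄ = 12.7222 + 3 × √12.7222 = 12.7222 + 3 × 3.5668 = 23.4227

23.423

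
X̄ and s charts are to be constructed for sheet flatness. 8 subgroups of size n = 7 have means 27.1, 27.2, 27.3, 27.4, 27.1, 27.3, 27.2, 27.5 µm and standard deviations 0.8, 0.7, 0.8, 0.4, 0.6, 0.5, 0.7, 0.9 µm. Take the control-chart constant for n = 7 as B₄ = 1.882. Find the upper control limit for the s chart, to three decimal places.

s̄ = (0.8 + 0.7 + 0.8 + 0.4 + 0.6 + 0.5 + 0.7 + 0.9) / 8 = 0.6750
UCL_s = B₄·s̄ = 1.882 × 0.6750 = 1.2704

1.270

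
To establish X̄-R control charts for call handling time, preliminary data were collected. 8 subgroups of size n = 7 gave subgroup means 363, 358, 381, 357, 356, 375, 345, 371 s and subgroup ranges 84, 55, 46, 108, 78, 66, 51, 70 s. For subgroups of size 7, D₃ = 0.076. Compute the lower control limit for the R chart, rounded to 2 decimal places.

5.30

R̄ = (84 + 55 + 46 + 108 + 78 + 66 + 51 + 70) / 8 = 558.0000 / 8 = 69.7500
LCL_R = D₃·R̄ = 0.076 × 69.7500 = 5.3010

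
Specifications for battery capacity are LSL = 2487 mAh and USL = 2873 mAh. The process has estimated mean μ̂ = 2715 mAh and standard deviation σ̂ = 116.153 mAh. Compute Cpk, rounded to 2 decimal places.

Cpu = (USL − μ̂) / (3σ̂) = (2873 − 2715) / (3 × 116.153) = 0.4534; Cpl = (μ̂ − LSL) / (3σ̂) = (2715 − 2487) / (3 × 116.153) = 0.6543; Cpk = min(Cpu, Cpl) = 0.4534

0.45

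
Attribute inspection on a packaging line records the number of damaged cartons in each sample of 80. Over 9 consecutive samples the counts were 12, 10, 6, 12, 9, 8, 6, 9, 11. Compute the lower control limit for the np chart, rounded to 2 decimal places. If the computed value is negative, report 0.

p̄ = Σdᵢ / (k·n) = 83 / (9 × 80) = 0.11528
LCL = np̄ − 3·√(np̄(1−p̄)) = 9.2222 − 3 × 2.8564 = 0.6530

0.65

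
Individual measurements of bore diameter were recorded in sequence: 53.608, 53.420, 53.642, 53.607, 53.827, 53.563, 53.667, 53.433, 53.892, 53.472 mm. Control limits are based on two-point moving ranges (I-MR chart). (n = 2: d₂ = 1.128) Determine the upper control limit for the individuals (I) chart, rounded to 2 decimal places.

54.25

X̄ = (53.608 + 53.420 + 53.642 + 53.607 + 53.827 + 53.563 + 53.667 + 53.433 + 53.892 + 53.472) / 10 = 53.6131
Moving ranges: 0.188, 0.222, 0.035, 0.220, 0.264, 0.104, 0.234, 0.459, 0.420; M̄R̄ = 2.1460 / 9 = 0.2384
UCL = X̄ + 3·M̄R̄/d₂ = 53.6131 + 3 × 0.2384 / 1.128 = 54.2473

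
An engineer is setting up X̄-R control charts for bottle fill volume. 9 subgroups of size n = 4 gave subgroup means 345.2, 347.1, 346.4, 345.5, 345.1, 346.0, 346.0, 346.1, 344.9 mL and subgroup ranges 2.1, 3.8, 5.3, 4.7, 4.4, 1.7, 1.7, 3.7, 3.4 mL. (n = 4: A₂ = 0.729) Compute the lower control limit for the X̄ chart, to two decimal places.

X̄̄ = (345.2 + 347.1 + 346.4 + 345.5 + 345.1 + 346.0 + 346.0 + 346.1 + 344.9) / 9 = 3112.3000 / 9 = 345.8111
R̄ = (2.1 + 3.8 + 5.3 + 4.7 + 4.4 + 1.7 + 1.7 + 3.7 + 3.4) / 9 = 30.8000 / 9 = 3.4222
LCL = X̄̄ − A₂·R̄ = 345.8111 − 0.729 × 3.4222 = 343.3163

343.32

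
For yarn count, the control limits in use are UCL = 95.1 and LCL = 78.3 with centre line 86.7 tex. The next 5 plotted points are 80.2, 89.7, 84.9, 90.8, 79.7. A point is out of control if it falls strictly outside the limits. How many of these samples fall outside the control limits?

0

All 5 points lie within [78.3, 95.1].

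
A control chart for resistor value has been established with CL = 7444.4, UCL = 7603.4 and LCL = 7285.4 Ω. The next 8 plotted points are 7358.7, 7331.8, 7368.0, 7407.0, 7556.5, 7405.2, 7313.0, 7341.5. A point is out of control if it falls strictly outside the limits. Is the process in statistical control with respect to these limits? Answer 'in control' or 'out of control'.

All 8 points lie within [7285.4, 7603.4].

in control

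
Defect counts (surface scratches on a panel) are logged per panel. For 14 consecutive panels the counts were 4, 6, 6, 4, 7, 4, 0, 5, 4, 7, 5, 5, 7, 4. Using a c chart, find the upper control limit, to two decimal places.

c̄ = (4 + 6 + 6 + 4 + 7 + 4 + 0 + 5 + 4 + 7 + 5 + 5 + 7 + 4) / 14 = 68 / 14 = 4.8571
UCL = c̄ + 3√c̄ = 4.8571 + 3 × √4.8571 = 4.8571 + 3 × 2.2039 = 11.4688

11.47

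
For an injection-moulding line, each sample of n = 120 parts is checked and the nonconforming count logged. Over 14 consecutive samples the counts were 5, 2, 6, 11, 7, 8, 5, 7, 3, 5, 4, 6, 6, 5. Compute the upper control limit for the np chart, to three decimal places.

p̄ = Σdᵢ / (k·n) = 80 / (14 × 120) = 0.04762
UCL = np̄ + 3·√(np̄(1−p̄)) = 5.7143 + 3 × √(5.7143×0.95238) = 5.7143 + 3 × 2.3328 = 12.7128

12.713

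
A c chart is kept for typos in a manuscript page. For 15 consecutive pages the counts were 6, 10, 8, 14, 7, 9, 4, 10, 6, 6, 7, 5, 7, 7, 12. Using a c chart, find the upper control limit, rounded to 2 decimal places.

c̄ = (6 + 10 + 8 + 14 + 7 + 9 + 4 + 10 + 6 + 6 + 7 + 5 + 7 + 7 + 12) / 15 = 118 / 15 = 7.8667
UCL = c̄ + 3√c̄ = 7.8667 + 3 × √7.8667 = 7.8667 + 3 × 2.8048 = 16.2809

16.28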